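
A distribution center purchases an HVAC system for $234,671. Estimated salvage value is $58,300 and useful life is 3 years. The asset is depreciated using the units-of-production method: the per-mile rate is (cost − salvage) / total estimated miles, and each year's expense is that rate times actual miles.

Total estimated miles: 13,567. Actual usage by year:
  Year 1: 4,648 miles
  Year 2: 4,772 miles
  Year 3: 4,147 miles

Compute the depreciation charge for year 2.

$62,036

Depreciable base = $234,671 − $58,300 = $176,371.
Rate = $176,371 / 13,567 miles = $13 per mile.
Year 1: 4,648 × $13 = $60,424. Book value $174,247.
Year 2: 4,772 × $13 = $62,036. Book value $112,211.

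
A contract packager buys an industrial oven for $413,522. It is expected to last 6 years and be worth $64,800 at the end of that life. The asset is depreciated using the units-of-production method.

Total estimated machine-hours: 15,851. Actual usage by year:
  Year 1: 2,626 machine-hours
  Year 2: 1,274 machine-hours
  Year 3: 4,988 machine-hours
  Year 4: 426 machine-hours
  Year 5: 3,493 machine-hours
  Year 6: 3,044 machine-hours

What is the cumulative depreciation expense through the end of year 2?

$85,800

Depreciable base = $413,522 − $64,800 = $348,722.
Rate = $348,722 / 15,851 machine-hours = $22 per machine-hour.
Year 1: 2,626 × $22 = $57,772. Book value $355,750.
Year 2: 1,274 × $22 = $28,028. Book value $327,722.
Accumulated through year 2 = $413,522 − $327,722 = $85,800.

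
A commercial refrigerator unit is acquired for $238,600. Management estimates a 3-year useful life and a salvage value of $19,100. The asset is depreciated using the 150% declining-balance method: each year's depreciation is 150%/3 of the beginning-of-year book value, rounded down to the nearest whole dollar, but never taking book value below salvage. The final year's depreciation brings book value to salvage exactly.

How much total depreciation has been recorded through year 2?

$178,950

Depreciable base = $238,600 − $19,100 = $219,500.
Year 1: ⌊$238,600 × 150%/3⌋ = $119,300. Book value $119,300.
Year 2: ⌊$119,300 × 150%/3⌋ = $59,650. Book value $59,650.
Accumulated through year 2 = $238,600 − $59,650 = $178,950.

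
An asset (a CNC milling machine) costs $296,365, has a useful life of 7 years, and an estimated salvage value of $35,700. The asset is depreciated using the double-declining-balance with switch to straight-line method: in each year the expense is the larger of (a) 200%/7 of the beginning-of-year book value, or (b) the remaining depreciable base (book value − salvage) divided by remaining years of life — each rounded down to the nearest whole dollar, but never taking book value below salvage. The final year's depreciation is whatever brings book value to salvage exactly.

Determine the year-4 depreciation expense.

Depreciable base = $296,365 − $35,700 = $260,665.
Year 1: DB = ⌊$296,365 × 200%/7⌋ = $84,675; SL = ⌊$260,665/7⌋ = $37,237 → take DB $84,675. Book value $211,690.
Year 2: DB = ⌊$211,690 × 200%/7⌋ = $60,482; SL = ⌊$175,990/6⌋ = $29,331 → take DB $60,482. Book value $151,208.
Year 3: DB = ⌊$151,208 × 200%/7⌋ = $43,202; SL = ⌊$115,508/5⌋ = $23,101 → take DB $43,202. Book value $108,006.
Year 4: DB = ⌊$108,006 × 200%/7⌋ = $30,858; SL = ⌊$72,306/4⌋ = $18,076 → take DB $30,858. Book value $77,148.

$30,858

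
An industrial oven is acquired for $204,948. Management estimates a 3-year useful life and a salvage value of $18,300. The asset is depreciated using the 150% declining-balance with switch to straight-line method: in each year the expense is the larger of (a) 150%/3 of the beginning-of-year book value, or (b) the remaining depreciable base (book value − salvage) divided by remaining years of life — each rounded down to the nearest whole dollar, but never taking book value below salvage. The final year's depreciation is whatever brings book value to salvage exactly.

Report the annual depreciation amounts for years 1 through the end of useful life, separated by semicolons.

Depreciable base = $204,948 − $18,300 = $186,648.
Year 1: DB = ⌊$204,948 × 150%/3⌋ = $102,474; SL = ⌊$186,648/3⌋ = $62,216 → take DB $102,474. Book value $102,474.
Year 2: DB = ⌊$102,474 × 150%/3⌋ = $51,237; SL = ⌊$84,174/2⌋ = $42,087 → take DB $51,237. Book value $51,237.
Year 3 (final): $51,237 − $18,300 = $32,937. Book value $18,300.

$102,474; $51,237; $32,937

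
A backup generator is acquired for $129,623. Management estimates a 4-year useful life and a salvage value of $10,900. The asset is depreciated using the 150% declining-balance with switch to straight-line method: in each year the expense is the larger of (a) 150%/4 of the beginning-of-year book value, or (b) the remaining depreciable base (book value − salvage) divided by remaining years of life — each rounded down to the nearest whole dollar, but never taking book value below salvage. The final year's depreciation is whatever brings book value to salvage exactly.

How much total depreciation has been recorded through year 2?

$78,988

Depreciable base = $129,623 − $10,900 = $118,723.
Year 1: DB = ⌊$129,623 × 150%/4⌋ = $48,608; SL = ⌊$118,723/4⌋ = $29,680 → take DB $48,608. Book value $81,015.
Year 2: DB = ⌊$81,015 × 150%/4⌋ = $30,380; SL = ⌊$70,115/3⌋ = $23,371 → take DB $30,380. Book value $50,635.
Accumulated through year 2 = $129,623 − $50,635 = $78,988.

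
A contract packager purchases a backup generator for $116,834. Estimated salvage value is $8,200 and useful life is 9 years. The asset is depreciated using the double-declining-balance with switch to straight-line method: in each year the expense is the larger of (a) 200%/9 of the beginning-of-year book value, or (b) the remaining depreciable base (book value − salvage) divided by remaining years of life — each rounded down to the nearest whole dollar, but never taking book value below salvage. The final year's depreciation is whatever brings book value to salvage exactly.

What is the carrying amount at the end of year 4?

Depreciable base = $116,834 − $8,200 = $108,634.
Year 1: DB = ⌊$116,834 × 200%/9⌋ = $25,963; SL = ⌊$108,634/9⌋ = $12,070 → take DB $25,963. Book value $90,871.
Year 2: DB = ⌊$90,871 × 200%/9⌋ = $20,193; SL = ⌊$82,671/8⌋ = $10,333 → take DB $20,193. Book value $70,678.
Year 3: DB = ⌊$70,678 × 200%/9⌋ = $15,706; SL = ⌊$62,478/7⌋ = $8,925 → take DB $15,706. Book value $54,972.
Year 4: DB = ⌊$54,972 × 200%/9⌋ = $12,216; SL = ⌊$46,772/6⌋ = $7,795 → take DB $12,216. Book value $42,756.

$42,756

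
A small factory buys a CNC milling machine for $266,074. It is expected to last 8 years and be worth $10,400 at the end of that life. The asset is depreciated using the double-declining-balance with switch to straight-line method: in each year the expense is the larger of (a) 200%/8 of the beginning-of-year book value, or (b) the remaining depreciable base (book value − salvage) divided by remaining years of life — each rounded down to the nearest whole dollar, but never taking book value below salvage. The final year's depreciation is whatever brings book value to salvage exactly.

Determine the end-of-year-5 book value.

$63,142

Depreciable base = $266,074 − $10,400 = $255,674.
Year 1: DB = ⌊$266,074 × 200%/8⌋ = $66,518; SL = ⌊$255,674/8⌋ = $31,959 → take DB $66,518. Book value $199,556.
Year 2: DB = ⌊$199,556 × 200%/8⌋ = $49,889; SL = ⌊$189,156/7⌋ = $27,022 → take DB $49,889. Book value $149,667.
Year 3: DB = ⌊$149,667 × 200%/8⌋ = $37,416; SL = ⌊$139,267/6⌋ = $23,211 → take DB $37,416. Book value $112,251.
Year 4: DB = ⌊$112,251 × 200%/8⌋ = $28,062; SL = ⌊$101,851/5⌋ = $20,370 → take DB $28,062. Book value $84,189.
Year 5: DB = ⌊$84,189 × 200%/8⌋ = $21,047; SL = ⌊$73,789/4⌋ = $18,447 → take DB $21,047. Book value $63,142.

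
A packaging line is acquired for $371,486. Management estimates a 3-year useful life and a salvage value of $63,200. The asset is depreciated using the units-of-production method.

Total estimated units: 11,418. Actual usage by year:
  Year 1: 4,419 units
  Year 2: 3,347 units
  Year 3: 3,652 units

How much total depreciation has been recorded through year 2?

$209,682

Depreciable base = $371,486 − $63,200 = $308,286.
Rate = $308,286 / 11,418 units = $27 per unit.
Year 1: 4,419 × $27 = $119,313. Book value $252,173.
Year 2: 3,347 × $27 = $90,369. Book value $161,804.
Accumulated through year 2 = $371,486 − $161,804 = $209,682.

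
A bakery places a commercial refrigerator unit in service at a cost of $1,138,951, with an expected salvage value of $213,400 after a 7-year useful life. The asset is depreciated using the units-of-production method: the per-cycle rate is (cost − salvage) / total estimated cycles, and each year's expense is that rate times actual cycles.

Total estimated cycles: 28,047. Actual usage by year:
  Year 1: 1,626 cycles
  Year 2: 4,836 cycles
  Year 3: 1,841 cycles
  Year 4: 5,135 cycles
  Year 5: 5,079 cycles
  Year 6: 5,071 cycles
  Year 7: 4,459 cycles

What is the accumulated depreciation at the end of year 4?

$443,454

Depreciable base = $1,138,951 − $213,400 = $925,551.
Rate = $925,551 / 28,047 cycles = $33 per cycle.
Year 1: 1,626 × $33 = $53,658. Book value $1,085,293.
Year 2: 4,836 × $33 = $159,588. Book value $925,705.
Year 3: 1,841 × $33 = $60,753. Book value $864,952.
Year 4: 5,135 × $33 = $169,455. Book value $695,497.
Accumulated through year 4 = $1,138,951 − $695,497 = $443,454.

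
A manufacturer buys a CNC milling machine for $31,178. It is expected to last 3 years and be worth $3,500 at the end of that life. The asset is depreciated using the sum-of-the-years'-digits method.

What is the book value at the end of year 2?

$8,113

Depreciable base = $31,178 − $3,500 = $27,678.
Sum of the years' digits = 3+2+1 = 6.
Year 1: $27,678 × 3/6 = $13,839. Book value $17,339.
Year 2: $27,678 × 2/6 = $9,226. Book value $8,113.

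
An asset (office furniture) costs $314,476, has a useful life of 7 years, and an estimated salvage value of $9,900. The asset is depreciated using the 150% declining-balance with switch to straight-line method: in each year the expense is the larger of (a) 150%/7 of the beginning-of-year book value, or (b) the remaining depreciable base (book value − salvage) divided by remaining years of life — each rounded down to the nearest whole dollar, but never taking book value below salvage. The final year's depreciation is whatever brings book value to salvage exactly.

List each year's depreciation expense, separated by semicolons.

$67,387; $52,947; $41,601; $35,660; $35,660; $35,660; $35,661

Depreciable base = $314,476 − $9,900 = $304,576.
Year 1: DB = ⌊$314,476 × 150%/7⌋ = $67,387; SL = ⌊$304,576/7⌋ = $43,510 → take DB $67,387. Book value $247,089.
Year 2: DB = ⌊$247,089 × 150%/7⌋ = $52,947; SL = ⌊$237,189/6⌋ = $39,531 → take DB $52,947. Book value $194,142.
Year 3: DB = ⌊$194,142 × 150%/7⌋ = $41,601; SL = ⌊$184,242/5⌋ = $36,848 → take DB $41,601. Book value $152,541.
Year 4: DB = ⌊$152,541 × 150%/7⌋ = $32,687; SL = ⌊$142,641/4⌋ = $35,660 → take SL $35,660. Book value $116,881.
Year 5: DB = ⌊$116,881 × 150%/7⌋ = $25,045; SL = ⌊$106,981/3⌋ = $35,660 → take SL $35,660. Book value $81,221.
Year 6: DB = ⌊$81,221 × 150%/7⌋ = $17,404; SL = ⌊$71,321/2⌋ = $35,660 → take SL $35,660. Book value $45,561.
Year 7 (final): $45,561 − $9,900 = $35,661. Book value $9,900.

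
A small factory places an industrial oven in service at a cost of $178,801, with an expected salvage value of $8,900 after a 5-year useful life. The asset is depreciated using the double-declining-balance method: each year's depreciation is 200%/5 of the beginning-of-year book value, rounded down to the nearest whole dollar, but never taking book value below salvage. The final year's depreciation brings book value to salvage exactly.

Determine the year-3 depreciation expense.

$25,747

Depreciable base = $178,801 − $8,900 = $169,901.
Year 1: ⌊$178,801 × 200%/5⌋ = $71,520. Book value $107,281.
Year 2: ⌊$107,281 × 200%/5⌋ = $42,912. Book value $64,369.
Year 3: ⌊$64,369 × 200%/5⌋ = $25,747. Book value $38,622.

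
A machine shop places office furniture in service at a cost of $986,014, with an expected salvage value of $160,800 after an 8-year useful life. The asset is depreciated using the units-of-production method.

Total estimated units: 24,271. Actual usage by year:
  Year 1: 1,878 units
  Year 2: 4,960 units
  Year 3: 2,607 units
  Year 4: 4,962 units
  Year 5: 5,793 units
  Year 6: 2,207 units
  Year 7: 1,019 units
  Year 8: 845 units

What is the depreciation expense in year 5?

Depreciable base = $986,014 − $160,800 = $825,214.
Rate = $825,214 / 24,271 units = $34 per unit.
Year 1: 1,878 × $34 = $63,852. Book value $922,162.
Year 2: 4,960 × $34 = $168,640. Book value $753,522.
Year 3: 2,607 × $34 = $88,638. Book value $664,884.
Year 4: 4,962 × $34 = $168,708. Book value $496,176.
Year 5: 5,793 × $34 = $196,962. Book value $299,214.

$196,962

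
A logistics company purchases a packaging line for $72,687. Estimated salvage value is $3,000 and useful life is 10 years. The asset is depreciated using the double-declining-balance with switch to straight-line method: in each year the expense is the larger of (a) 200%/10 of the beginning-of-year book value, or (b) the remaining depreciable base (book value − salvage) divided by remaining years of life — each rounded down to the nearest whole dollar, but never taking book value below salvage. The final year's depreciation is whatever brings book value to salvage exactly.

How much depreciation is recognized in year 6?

$4,763

Depreciable base = $72,687 − $3,000 = $69,687.
Year 1: DB = ⌊$72,687 × 200%/10⌋ = $14,537; SL = ⌊$69,687/10⌋ = $6,968 → take DB $14,537. Book value $58,150.
Year 2: DB = ⌊$58,150 × 200%/10⌋ = $11,630; SL = ⌊$55,150/9⌋ = $6,127 → take DB $11,630. Book value $46,520.
Year 3: DB = ⌊$46,520 × 200%/10⌋ = $9,304; SL = ⌊$43,520/8⌋ = $5,440 → take DB $9,304. Book value $37,216.
Year 4: DB = ⌊$37,216 × 200%/10⌋ = $7,443; SL = ⌊$34,216/7⌋ = $4,888 → take DB $7,443. Book value $29,773.
Year 5: DB = ⌊$29,773 × 200%/10⌋ = $5,954; SL = ⌊$26,773/6⌋ = $4,462 → take DB $5,954. Book value $23,819.
Year 6: DB = ⌊$23,819 × 200%/10⌋ = $4,763; SL = ⌊$20,819/5⌋ = $4,163 → take DB $4,763. Book value $19,056.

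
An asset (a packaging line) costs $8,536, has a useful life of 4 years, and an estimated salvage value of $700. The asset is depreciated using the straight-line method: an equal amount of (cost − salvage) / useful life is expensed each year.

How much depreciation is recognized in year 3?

$1,959

Depreciable base = $8,536 − $700 = $7,836.
Annual expense = $7,836 / 4 = $1,959.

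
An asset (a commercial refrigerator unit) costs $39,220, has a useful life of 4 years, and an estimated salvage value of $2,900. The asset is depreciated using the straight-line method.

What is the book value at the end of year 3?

Depreciable base = $39,220 − $2,900 = $36,320.
Annual expense = $36,320 / 4 = $9,080.
End of year 1: book value $30,140.
End of year 2: book value $21,060.
End of year 3: book value $11,980.

$11,980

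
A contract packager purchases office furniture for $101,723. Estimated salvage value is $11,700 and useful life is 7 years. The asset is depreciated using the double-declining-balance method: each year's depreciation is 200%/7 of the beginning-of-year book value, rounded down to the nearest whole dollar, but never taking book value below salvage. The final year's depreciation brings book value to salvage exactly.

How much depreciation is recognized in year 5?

$7,565

Depreciable base = $101,723 − $11,700 = $90,023.
Year 1: ⌊$101,723 × 200%/7⌋ = $29,063. Book value $72,660.
Year 2: ⌊$72,660 × 200%/7⌋ = $20,760. Book value $51,900.
Year 3: ⌊$51,900 × 200%/7⌋ = $14,828. Book value $37,072.
Year 4: ⌊$37,072 × 200%/7⌋ = $10,592. Book value $26,480.
Year 5: ⌊$26,480 × 200%/7⌋ = $7,565. Book value $18,915.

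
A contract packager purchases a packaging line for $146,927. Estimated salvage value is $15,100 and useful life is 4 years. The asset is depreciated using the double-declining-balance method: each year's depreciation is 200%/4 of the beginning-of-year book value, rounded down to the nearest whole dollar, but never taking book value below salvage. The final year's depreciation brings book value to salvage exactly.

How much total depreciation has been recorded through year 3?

Depreciable base = $146,927 − $15,100 = $131,827.
Year 1: ⌊$146,927 × 200%/4⌋ = $73,463. Book value $73,464.
Year 2: ⌊$73,464 × 200%/4⌋ = $36,732. Book value $36,732.
Year 3: ⌊$36,732 × 200%/4⌋ = $18,366. Book value $18,366.
Accumulated through year 3 = $146,927 − $18,366 = $128,561.

$128,561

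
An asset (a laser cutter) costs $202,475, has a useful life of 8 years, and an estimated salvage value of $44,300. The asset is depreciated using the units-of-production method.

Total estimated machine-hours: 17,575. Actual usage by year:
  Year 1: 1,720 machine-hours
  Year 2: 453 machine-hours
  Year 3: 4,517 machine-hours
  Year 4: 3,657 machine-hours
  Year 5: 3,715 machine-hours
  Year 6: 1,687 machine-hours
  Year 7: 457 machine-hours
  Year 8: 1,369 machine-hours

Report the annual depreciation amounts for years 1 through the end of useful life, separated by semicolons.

Depreciable base = $202,475 − $44,300 = $158,175.
Rate = $158,175 / 17,575 machine-hours = $9 per machine-hour.
Year 1: 1,720 × $9 = $15,480. Book value $186,995.
Year 2: 453 × $9 = $4,077. Book value $182,918.
Year 3: 4,517 × $9 = $40,653. Book value $142,265.
Year 4: 3,657 × $9 = $32,913. Book value $109,352.
Year 5: 3,715 × $9 = $33,435. Book value $75,917.
Year 6: 1,687 × $9 = $15,183. Book value $60,734.
Year 7: 457 × $9 = $4,113. Book value $56,621.
Year 8: 1,369 × $9 = $12,321. Book value $44,300.

$15,480; $4,077; $40,653; $32,913; $33,435; $15,183; $4,113; $12,321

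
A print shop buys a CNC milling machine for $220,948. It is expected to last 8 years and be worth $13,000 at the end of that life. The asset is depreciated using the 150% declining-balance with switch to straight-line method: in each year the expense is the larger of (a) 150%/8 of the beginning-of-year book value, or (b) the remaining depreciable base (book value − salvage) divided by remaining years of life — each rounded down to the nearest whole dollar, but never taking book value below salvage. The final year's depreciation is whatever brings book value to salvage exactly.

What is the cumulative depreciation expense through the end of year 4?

$124,656

Depreciable base = $220,948 − $13,000 = $207,948.
Year 1: DB = ⌊$220,948 × 150%/8⌋ = $41,427; SL = ⌊$207,948/8⌋ = $25,993 → take DB $41,427. Book value $179,521.
Year 2: DB = ⌊$179,521 × 150%/8⌋ = $33,660; SL = ⌊$166,521/7⌋ = $23,788 → take DB $33,660. Book value $145,861.
Year 3: DB = ⌊$145,861 × 150%/8⌋ = $27,348; SL = ⌊$132,861/6⌋ = $22,143 → take DB $27,348. Book value $118,513.
Year 4: DB = ⌊$118,513 × 150%/8⌋ = $22,221; SL = ⌊$105,513/5⌋ = $21,102 → take DB $22,221. Book value $96,292.
Accumulated through year 4 = $220,948 − $96,292 = $124,656.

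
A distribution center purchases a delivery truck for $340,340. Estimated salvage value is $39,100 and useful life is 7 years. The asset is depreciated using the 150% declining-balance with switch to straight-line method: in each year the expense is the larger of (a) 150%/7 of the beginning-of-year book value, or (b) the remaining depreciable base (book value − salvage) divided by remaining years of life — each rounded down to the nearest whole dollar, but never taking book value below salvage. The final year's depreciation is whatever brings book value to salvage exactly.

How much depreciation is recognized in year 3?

$45,023

Depreciable base = $340,340 − $39,100 = $301,240.
Year 1: DB = ⌊$340,340 × 150%/7⌋ = $72,930; SL = ⌊$301,240/7⌋ = $43,034 → take DB $72,930. Book value $267,410.
Year 2: DB = ⌊$267,410 × 150%/7⌋ = $57,302; SL = ⌊$228,310/6⌋ = $38,051 → take DB $57,302. Book value $210,108.
Year 3: DB = ⌊$210,108 × 150%/7⌋ = $45,023; SL = ⌊$171,008/5⌋ = $34,201 → take DB $45,023. Book value $165,085.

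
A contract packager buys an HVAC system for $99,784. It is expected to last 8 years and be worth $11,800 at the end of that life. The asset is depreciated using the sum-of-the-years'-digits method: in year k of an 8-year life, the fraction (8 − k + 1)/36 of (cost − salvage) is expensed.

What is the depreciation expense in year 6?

Depreciable base = $99,784 − $11,800 = $87,984.
Sum of the years' digits = 8+7+6+5+4+3+2+1 = 36.
Year 1: $87,984 × 8/36 = $19,552. Book value $80,232.
Year 2: $87,984 × 7/36 = $17,108. Book value $63,124.
Year 3: $87,984 × 6/36 = $14,664. Book value $48,460.
Year 4: $87,984 × 5/36 = $12,220. Book value $36,240.
Year 5: $87,984 × 4/36 = $9,776. Book value $26,464.
Year 6: $87,984 × 3/36 = $7,332. Book value $19,132.

$7,332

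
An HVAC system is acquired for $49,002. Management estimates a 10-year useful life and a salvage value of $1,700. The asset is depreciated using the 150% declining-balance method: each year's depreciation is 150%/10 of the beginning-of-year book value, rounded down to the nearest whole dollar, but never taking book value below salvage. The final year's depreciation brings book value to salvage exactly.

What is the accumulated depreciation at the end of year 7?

Depreciable base = $49,002 − $1,700 = $47,302.
Year 1: ⌊$49,002 × 150%/10⌋ = $7,350. Book value $41,652.
Year 2: ⌊$41,652 × 150%/10⌋ = $6,247. Book value $35,405.
Year 3: ⌊$35,405 × 150%/10⌋ = $5,310. Book value $30,095.
Year 4: ⌊$30,095 × 150%/10⌋ = $4,514. Book value $25,581.
Year 5: ⌊$25,581 × 150%/10⌋ = $3,837. Book value $21,744.
Year 6: ⌊$21,744 × 150%/10⌋ = $3,261. Book value $18,483.
Year 7: ⌊$18,483 × 150%/10⌋ = $2,772. Book value $15,711.
Accumulated through year 7 = $49,002 − $15,711 = $33,291.

$33,291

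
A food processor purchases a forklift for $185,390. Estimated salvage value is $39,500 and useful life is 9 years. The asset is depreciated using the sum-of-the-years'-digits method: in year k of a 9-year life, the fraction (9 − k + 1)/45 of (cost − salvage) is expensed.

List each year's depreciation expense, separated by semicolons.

Depreciable base = $185,390 − $39,500 = $145,890.
Sum of the years' digits = 9+8+7+6+5+4+3+2+1 = 45.
Year 1: $145,890 × 9/45 = $29,178. Book value $156,212.
Year 2: $145,890 × 8/45 = $25,936. Book value $130,276.
Year 3: $145,890 × 7/45 = $22,694. Book value $107,582.
Year 4: $145,890 × 6/45 = $19,452. Book value $88,130.
Year 5: $145,890 × 5/45 = $16,210. Book value $71,920.
Year 6: $145,890 × 4/45 = $12,968. Book value $58,952.
Year 7: $145,890 × 3/45 = $9,726. Book value $49,226.
Year 8: $145,890 × 2/45 = $6,484. Book value $42,742.
Year 9: $145,890 × 1/45 = $3,242. Book value $39,500.

$29,178; $25,936; $22,694; $19,452; $16,210; $12,968; $9,726; $6,484; $3,242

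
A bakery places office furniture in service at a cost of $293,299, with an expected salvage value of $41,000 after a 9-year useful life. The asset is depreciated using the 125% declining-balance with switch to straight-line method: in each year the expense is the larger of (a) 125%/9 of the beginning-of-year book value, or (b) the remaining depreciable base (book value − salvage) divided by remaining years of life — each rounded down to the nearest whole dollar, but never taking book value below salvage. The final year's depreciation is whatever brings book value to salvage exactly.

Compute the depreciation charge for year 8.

$24,054

Depreciable base = $293,299 − $41,000 = $252,299.
Year 1: DB = ⌊$293,299 × 125%/9⌋ = $40,735; SL = ⌊$252,299/9⌋ = $28,033 → take DB $40,735. Book value $252,564.
Year 2: DB = ⌊$252,564 × 125%/9⌋ = $35,078; SL = ⌊$211,564/8⌋ = $26,445 → take DB $35,078. Book value $217,486.
Year 3: DB = ⌊$217,486 × 125%/9⌋ = $30,206; SL = ⌊$176,486/7⌋ = $25,212 → take DB $30,206. Book value $187,280.
Year 4: DB = ⌊$187,280 × 125%/9⌋ = $26,011; SL = ⌊$146,280/6⌋ = $24,380 → take DB $26,011. Book value $161,269.
Year 5: DB = ⌊$161,269 × 125%/9⌋ = $22,398; SL = ⌊$120,269/5⌋ = $24,053 → take SL $24,053. Book value $137,216.
Year 6: DB = ⌊$137,216 × 125%/9⌋ = $19,057; SL = ⌊$96,216/4⌋ = $24,054 → take SL $24,054. Book value $113,162.
Year 7: DB = ⌊$113,162 × 125%/9⌋ = $15,716; SL = ⌊$72,162/3⌋ = $24,054 → take SL $24,054. Book value $89,108.
Year 8: DB = ⌊$89,108 × 125%/9⌋ = $12,376; SL = ⌊$48,108/2⌋ = $24,054 → take SL $24,054. Book value $65,054.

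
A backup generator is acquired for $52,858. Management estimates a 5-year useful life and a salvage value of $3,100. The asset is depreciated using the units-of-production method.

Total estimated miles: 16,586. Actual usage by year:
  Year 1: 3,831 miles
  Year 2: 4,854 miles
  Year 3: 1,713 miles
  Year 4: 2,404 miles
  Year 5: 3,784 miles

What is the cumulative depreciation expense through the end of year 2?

$26,055

Depreciable base = $52,858 − $3,100 = $49,758.
Rate = $49,758 / 16,586 miles = $3 per mile.
Year 1: 3,831 × $3 = $11,493. Book value $41,365.
Year 2: 4,854 × $3 = $14,562. Book value $26,803.
Accumulated through year 2 = $52,858 − $26,803 = $26,055.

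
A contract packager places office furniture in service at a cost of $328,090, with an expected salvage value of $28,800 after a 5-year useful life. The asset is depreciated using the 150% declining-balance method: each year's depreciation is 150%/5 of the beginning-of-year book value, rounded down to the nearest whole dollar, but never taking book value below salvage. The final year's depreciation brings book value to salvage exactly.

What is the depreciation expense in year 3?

$48,229

Depreciable base = $328,090 − $28,800 = $299,290.
Year 1: ⌊$328,090 × 150%/5⌋ = $98,427. Book value $229,663.
Year 2: ⌊$229,663 × 150%/5⌋ = $68,898. Book value $160,765.
Year 3: ⌊$160,765 × 150%/5⌋ = $48,229. Book value $112,536.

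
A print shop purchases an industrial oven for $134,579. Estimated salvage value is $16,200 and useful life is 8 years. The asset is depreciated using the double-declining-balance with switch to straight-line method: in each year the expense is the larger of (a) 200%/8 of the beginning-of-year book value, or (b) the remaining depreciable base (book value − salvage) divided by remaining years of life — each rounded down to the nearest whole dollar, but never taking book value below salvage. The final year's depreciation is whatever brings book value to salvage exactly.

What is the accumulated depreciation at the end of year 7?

Depreciable base = $134,579 − $16,200 = $118,379.
Year 1: DB = ⌊$134,579 × 200%/8⌋ = $33,644; SL = ⌊$118,379/8⌋ = $14,797 → take DB $33,644. Book value $100,935.
Year 2: DB = ⌊$100,935 × 200%/8⌋ = $25,233; SL = ⌊$84,735/7⌋ = $12,105 → take DB $25,233. Book value $75,702.
Year 3: DB = ⌊$75,702 × 200%/8⌋ = $18,925; SL = ⌊$59,502/6⌋ = $9,917 → take DB $18,925. Book value $56,777.
Year 4: DB = ⌊$56,777 × 200%/8⌋ = $14,194; SL = ⌊$40,577/5⌋ = $8,115 → take DB $14,194. Book value $42,583.
Year 5: DB = ⌊$42,583 × 200%/8⌋ = $10,645; SL = ⌊$26,383/4⌋ = $6,595 → take DB $10,645. Book value $31,938.
Year 6: DB = ⌊$31,938 × 200%/8⌋ = $7,984; SL = ⌊$15,738/3⌋ = $5,246 → take DB $7,984. Book value $23,954.
Year 7: DB = ⌊$23,954 × 200%/8⌋ = $5,988; SL = ⌊$7,754/2⌋ = $3,877 → take DB $5,988. Book value $17,966.
Accumulated through year 7 = $134,579 − $17,966 = $116,613.

$116,613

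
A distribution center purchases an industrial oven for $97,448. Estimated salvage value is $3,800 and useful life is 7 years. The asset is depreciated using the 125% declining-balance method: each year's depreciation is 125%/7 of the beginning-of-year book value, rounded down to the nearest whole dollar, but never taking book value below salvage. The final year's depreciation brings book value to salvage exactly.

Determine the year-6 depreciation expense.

$6,508

Depreciable base = $97,448 − $3,800 = $93,648.
Year 1: ⌊$97,448 × 125%/7⌋ = $17,401. Book value $80,047.
Year 2: ⌊$80,047 × 125%/7⌋ = $14,294. Book value $65,753.
Year 3: ⌊$65,753 × 125%/7⌋ = $11,741. Book value $54,012.
Year 4: ⌊$54,012 × 125%/7⌋ = $9,645. Book value $44,367.
Year 5: ⌊$44,367 × 125%/7⌋ = $7,922. Book value $36,445.
Year 6: ⌊$36,445 × 125%/7⌋ = $6,508. Book value $29,937.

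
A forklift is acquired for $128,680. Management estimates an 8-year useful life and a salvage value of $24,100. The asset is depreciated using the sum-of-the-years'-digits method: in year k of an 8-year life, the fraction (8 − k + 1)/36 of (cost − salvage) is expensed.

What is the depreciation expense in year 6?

Depreciable base = $128,680 − $24,100 = $104,580.
Sum of the years' digits = 8+7+6+5+4+3+2+1 = 36.
Year 1: $104,580 × 8/36 = $23,240. Book value $105,440.
Year 2: $104,580 × 7/36 = $20,335. Book value $85,105.
Year 3: $104,580 × 6/36 = $17,430. Book value $67,675.
Year 4: $104,580 × 5/36 = $14,525. Book value $53,150.
Year 5: $104,580 × 4/36 = $11,620. Book value $41,530.
Year 6: $104,580 × 3/36 = $8,715. Book value $32,815.

$8,715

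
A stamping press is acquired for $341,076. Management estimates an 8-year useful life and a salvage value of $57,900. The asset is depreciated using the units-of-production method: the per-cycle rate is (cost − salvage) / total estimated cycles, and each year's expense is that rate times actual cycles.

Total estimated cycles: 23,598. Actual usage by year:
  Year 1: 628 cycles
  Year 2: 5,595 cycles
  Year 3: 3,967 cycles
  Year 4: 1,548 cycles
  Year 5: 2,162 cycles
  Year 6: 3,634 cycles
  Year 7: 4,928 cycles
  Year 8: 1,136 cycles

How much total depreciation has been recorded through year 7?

Depreciable base = $341,076 − $57,900 = $283,176.
Rate = $283,176 / 23,598 cycles = $12 per cycle.
Year 1: 628 × $12 = $7,536. Book value $333,540.
Year 2: 5,595 × $12 = $67,140. Book value $266,400.
Year 3: 3,967 × $12 = $47,604. Book value $218,796.
Year 4: 1,548 × $12 = $18,576. Book value $200,220.
Year 5: 2,162 × $12 = $25,944. Book value $174,276.
Year 6: 3,634 × $12 = $43,608. Book value $130,668.
Year 7: 4,928 × $12 = $59,136. Book value $71,532.
Accumulated through year 7 = $341,076 − $71,532 = $269,544.

$269,544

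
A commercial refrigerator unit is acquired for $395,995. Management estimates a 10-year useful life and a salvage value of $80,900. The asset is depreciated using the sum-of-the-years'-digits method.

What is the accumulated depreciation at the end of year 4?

$194,786

Depreciable base = $395,995 − $80,900 = $315,095.
Sum of the years' digits = 10+9+8+7+6+5+4+3+2+1 = 55.
Year 1: $315,095 × 10/55 = $57,290. Book value $338,705.
Year 2: $315,095 × 9/55 = $51,561. Book value $287,144.
Year 3: $315,095 × 8/55 = $45,832. Book value $241,312.
Year 4: $315,095 × 7/55 = $40,103. Book value $201,209.
Accumulated through year 4 = $395,995 − $201,209 = $194,786.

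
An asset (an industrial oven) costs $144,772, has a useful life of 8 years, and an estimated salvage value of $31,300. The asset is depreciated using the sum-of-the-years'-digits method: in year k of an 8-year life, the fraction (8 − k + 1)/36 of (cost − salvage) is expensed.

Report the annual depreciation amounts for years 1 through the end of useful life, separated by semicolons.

$25,216; $22,064; $18,912; $15,760; $12,608; $9,456; $6,304; $3,152

Depreciable base = $144,772 − $31,300 = $113,472.
Sum of the years' digits = 8+7+6+5+4+3+2+1 = 36.
Year 1: $113,472 × 8/36 = $25,216. Book value $119,556.
Year 2: $113,472 × 7/36 = $22,064. Book value $97,492.
Year 3: $113,472 × 6/36 = $18,912. Book value $78,580.
Year 4: $113,472 × 5/36 = $15,760. Book value $62,820.
Year 5: $113,472 × 4/36 = $12,608. Book value $50,212.
Year 6: $113,472 × 3/36 = $9,456. Book value $40,756.
Year 7: $113,472 × 2/36 = $6,304. Book value $34,452.
Year 8: $113,472 × 1/36 = $3,152. Book value $31,300.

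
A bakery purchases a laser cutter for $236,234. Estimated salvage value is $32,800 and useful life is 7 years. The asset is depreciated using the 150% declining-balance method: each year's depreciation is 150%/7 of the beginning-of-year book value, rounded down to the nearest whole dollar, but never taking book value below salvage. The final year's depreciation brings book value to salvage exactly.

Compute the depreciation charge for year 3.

$31,251

Depreciable base = $236,234 − $32,800 = $203,434.
Year 1: ⌊$236,234 × 150%/7⌋ = $50,621. Book value $185,613.
Year 2: ⌊$185,613 × 150%/7⌋ = $39,774. Book value $145,839.
Year 3: ⌊$145,839 × 150%/7⌋ = $31,251. Book value $114,588.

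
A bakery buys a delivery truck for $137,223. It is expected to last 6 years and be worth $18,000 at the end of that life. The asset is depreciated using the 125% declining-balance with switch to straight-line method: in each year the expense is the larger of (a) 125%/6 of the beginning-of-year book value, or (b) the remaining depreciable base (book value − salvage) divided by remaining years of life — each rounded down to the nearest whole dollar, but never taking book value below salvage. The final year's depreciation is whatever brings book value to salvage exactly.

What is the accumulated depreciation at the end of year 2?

$51,220

Depreciable base = $137,223 − $18,000 = $119,223.
Year 1: DB = ⌊$137,223 × 125%/6⌋ = $28,588; SL = ⌊$119,223/6⌋ = $19,870 → take DB $28,588. Book value $108,635.
Year 2: DB = ⌊$108,635 × 125%/6⌋ = $22,632; SL = ⌊$90,635/5⌋ = $18,127 → take DB $22,632. Book value $86,003.
Accumulated through year 2 = $137,223 − $86,003 = $51,220.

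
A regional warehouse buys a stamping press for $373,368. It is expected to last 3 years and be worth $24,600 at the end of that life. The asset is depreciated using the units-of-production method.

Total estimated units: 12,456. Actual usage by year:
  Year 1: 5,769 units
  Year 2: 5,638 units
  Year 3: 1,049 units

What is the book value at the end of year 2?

Depreciable base = $373,368 − $24,600 = $348,768.
Rate = $348,768 / 12,456 units = $28 per unit.
Year 1: 5,769 × $28 = $161,532. Book value $211,836.
Year 2: 5,638 × $28 = $157,864. Book value $53,972.

$53,972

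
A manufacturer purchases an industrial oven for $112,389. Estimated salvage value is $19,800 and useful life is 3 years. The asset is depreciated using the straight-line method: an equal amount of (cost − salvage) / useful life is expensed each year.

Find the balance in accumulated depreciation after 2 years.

$61,726

Depreciable base = $112,389 − $19,800 = $92,589.
Annual expense = $92,589 / 3 = $30,863.
End of year 1: book value $81,526.
End of year 2: book value $50,663.
Accumulated through year 2 = $112,389 − $50,663 = $61,726.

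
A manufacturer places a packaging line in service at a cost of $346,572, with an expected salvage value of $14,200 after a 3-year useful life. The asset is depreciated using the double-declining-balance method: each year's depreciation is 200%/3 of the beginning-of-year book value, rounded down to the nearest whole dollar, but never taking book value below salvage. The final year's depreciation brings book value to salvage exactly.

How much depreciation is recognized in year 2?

$77,016

Depreciable base = $346,572 − $14,200 = $332,372.
Year 1: ⌊$346,572 × 200%/3⌋ = $231,048. Book value $115,524.
Year 2: ⌊$115,524 × 200%/3⌋ = $77,016. Book value $38,508.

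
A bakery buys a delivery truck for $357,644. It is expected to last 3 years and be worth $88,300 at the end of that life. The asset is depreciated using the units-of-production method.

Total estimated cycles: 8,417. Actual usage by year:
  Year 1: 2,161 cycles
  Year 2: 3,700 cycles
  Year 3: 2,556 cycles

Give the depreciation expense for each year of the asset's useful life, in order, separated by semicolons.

Depreciable base = $357,644 − $88,300 = $269,344.
Rate = $269,344 / 8,417 cycles = $32 per cycle.
Year 1: 2,161 × $32 = $69,152. Book value $288,492.
Year 2: 3,700 × $32 = $118,400. Book value $170,092.
Year 3: 2,556 × $32 = $81,792. Book value $88,300.

$69,152; $118,400; $81,792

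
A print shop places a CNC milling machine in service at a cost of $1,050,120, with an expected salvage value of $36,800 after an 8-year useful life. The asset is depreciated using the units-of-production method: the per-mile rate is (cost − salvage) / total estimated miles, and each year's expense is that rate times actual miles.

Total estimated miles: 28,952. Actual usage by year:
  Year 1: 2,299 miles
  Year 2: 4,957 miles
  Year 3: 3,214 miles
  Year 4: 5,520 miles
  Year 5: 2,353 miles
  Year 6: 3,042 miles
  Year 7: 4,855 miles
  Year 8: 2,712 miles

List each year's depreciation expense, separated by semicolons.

Depreciable base = $1,050,120 − $36,800 = $1,013,320.
Rate = $1,013,320 / 28,952 miles = $35 per mile.
Year 1: 2,299 × $35 = $80,465. Book value $969,655.
Year 2: 4,957 × $35 = $173,495. Book value $796,160.
Year 3: 3,214 × $35 = $112,490. Book value $683,670.
Year 4: 5,520 × $35 = $193,200. Book value $490,470.
Year 5: 2,353 × $35 = $82,355. Book value $408,115.
Year 6: 3,042 × $35 = $106,470. Book value $301,645.
Year 7: 4,855 × $35 = $169,925. Book value $131,720.
Year 8: 2,712 × $35 = $94,920. Book value $36,800.

$80,465; $173,495; $112,490; $193,200; $82,355; $106,470; $169,925; $94,920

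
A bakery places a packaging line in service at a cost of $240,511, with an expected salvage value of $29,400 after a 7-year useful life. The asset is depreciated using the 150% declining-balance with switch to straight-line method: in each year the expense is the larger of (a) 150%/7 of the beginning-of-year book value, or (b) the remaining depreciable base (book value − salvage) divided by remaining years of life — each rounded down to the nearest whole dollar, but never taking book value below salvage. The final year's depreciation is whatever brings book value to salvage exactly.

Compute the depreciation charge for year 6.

$20,755

Depreciable base = $240,511 − $29,400 = $211,111.
Year 1: DB = ⌊$240,511 × 150%/7⌋ = $51,538; SL = ⌊$211,111/7⌋ = $30,158 → take DB $51,538. Book value $188,973.
Year 2: DB = ⌊$188,973 × 150%/7⌋ = $40,494; SL = ⌊$159,573/6⌋ = $26,595 → take DB $40,494. Book value $148,479.
Year 3: DB = ⌊$148,479 × 150%/7⌋ = $31,816; SL = ⌊$119,079/5⌋ = $23,815 → take DB $31,816. Book value $116,663.
Year 4: DB = ⌊$116,663 × 150%/7⌋ = $24,999; SL = ⌊$87,263/4⌋ = $21,815 → take DB $24,999. Book value $91,664.
Year 5: DB = ⌊$91,664 × 150%/7⌋ = $19,642; SL = ⌊$62,264/3⌋ = $20,754 → take SL $20,754. Book value $70,910.
Year 6: DB = ⌊$70,910 × 150%/7⌋ = $15,195; SL = ⌊$41,510/2⌋ = $20,755 → take SL $20,755. Book value $50,155.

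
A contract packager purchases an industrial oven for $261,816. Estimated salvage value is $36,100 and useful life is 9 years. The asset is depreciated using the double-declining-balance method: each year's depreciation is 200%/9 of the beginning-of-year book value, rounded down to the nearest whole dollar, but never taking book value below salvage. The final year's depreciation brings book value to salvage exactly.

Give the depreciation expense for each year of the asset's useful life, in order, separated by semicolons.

$58,181; $45,252; $35,196; $27,374; $21,291; $16,560; $12,880; $8,982; $0

Depreciable base = $261,816 − $36,100 = $225,716.
Year 1: ⌊$261,816 × 200%/9⌋ = $58,181. Book value $203,635.
Year 2: ⌊$203,635 × 200%/9⌋ = $45,252. Book value $158,383.
Year 3: ⌊$158,383 × 200%/9⌋ = $35,196. Book value $123,187.
Year 4: ⌊$123,187 × 200%/9⌋ = $27,374. Book value $95,813.
Year 5: ⌊$95,813 × 200%/9⌋ = $21,291. Book value $74,522.
Year 6: ⌊$74,522 × 200%/9⌋ = $16,560. Book value $57,962.
Year 7: ⌊$57,962 × 200%/9⌋ = $12,880. Book value $45,082.
Year 8: ⌊$45,082 × 200%/9⌋ = $10,018, capped at $8,982. Book value $36,100.
Year 9 (final): $36,100 − $36,100 = $0. Book value $36,100.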